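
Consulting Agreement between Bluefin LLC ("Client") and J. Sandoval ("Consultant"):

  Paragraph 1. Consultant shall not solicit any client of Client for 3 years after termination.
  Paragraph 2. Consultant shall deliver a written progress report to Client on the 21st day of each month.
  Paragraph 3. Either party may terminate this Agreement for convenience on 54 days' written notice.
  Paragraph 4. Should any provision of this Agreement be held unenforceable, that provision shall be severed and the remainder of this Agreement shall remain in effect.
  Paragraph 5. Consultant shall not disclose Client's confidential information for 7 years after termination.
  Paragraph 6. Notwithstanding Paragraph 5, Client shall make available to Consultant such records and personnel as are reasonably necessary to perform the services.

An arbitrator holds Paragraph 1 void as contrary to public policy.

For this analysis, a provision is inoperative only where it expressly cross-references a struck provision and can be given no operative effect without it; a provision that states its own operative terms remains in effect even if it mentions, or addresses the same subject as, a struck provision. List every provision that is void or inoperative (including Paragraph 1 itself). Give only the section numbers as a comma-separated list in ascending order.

1

Paragraph 1 is struck. Nothing else in the Agreement is defined by reference to Paragraph 1. Paragraph 4 is a severability clause and preserves every provision that can still be given independent effect. The provisions still in force are Paragraph 2, Paragraph 3, Paragraph 4, Paragraph 5, and Paragraph 6.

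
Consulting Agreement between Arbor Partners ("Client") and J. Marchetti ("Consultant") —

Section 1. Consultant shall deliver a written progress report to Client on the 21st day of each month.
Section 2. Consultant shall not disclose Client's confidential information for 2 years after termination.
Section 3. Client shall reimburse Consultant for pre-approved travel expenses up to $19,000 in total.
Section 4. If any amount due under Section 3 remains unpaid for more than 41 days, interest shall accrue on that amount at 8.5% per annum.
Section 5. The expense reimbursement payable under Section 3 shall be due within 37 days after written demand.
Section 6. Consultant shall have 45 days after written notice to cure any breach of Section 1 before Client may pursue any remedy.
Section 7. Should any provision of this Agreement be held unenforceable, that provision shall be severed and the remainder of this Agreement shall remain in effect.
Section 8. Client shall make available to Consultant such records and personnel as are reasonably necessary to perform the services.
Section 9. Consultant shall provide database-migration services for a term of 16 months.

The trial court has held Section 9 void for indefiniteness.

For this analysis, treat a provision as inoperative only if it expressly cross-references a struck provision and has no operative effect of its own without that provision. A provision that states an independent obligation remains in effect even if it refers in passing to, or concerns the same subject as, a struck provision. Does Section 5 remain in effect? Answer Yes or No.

Yes

Section 9 is struck. Nothing else in the Agreement is defined by reference to Section 9. Under the severability clause in Section 7, the remaining provisions continue in force. The provisions still in force are Section 1, Section 2, Section 3, Section 4, Section 5, Section 6, Section 7, and Section 8. Section 5 is among the surviving provisions, so the answer is yes.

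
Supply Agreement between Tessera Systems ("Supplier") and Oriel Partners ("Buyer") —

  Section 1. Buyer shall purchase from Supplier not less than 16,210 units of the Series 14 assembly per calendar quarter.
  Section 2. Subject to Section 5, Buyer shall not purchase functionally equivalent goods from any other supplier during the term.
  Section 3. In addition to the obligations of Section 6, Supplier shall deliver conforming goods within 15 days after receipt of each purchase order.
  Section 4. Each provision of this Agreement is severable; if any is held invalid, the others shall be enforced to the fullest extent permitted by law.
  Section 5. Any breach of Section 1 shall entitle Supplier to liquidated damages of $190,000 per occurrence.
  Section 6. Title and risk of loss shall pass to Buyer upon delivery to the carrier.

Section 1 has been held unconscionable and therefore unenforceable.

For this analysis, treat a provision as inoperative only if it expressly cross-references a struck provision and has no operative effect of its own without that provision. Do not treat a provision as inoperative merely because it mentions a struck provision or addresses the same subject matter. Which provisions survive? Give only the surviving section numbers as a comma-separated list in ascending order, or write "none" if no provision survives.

2, 3, 4, 6

Section 1 is struck. Section 5 does nothing except set the liquidated-damages amount by reference to Section 1; with Section 1 gone it has no independent effect and is inoperative. Although Section 2 refers to Section 5, its operative terms do not depend on Section 5, so it remains in effect. Under the severability clause in Section 4, the remaining provisions continue in force. That leaves Section 2, Section 3, Section 4, and Section 6 in effect.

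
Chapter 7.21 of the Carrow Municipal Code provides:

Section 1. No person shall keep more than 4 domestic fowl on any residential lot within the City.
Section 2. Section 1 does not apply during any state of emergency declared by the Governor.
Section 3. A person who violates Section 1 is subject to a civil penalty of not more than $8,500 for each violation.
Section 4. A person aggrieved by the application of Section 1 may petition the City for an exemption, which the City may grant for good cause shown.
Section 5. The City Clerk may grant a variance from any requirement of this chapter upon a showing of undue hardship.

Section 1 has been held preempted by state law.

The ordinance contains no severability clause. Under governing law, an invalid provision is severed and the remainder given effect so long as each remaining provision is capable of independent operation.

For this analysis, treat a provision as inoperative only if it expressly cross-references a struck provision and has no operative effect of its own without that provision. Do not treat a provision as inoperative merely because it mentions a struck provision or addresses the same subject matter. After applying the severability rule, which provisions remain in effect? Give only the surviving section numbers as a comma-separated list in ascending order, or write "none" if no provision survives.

Section 1 is struck. Section 2 has no operative effect of its own apart from Section 1 and is therefore inoperative. Section 3 has no operative effect of its own apart from Section 1 and is therefore inoperative. The only function of Section 4 is the exemption procedure for Section 1, so it cannot stand once Section 1 is removed. With no severability clause, the stated default rule severs what cannot stand and enforces each remaining provision that can operate on its own. Only Section 5 remains in effect.

5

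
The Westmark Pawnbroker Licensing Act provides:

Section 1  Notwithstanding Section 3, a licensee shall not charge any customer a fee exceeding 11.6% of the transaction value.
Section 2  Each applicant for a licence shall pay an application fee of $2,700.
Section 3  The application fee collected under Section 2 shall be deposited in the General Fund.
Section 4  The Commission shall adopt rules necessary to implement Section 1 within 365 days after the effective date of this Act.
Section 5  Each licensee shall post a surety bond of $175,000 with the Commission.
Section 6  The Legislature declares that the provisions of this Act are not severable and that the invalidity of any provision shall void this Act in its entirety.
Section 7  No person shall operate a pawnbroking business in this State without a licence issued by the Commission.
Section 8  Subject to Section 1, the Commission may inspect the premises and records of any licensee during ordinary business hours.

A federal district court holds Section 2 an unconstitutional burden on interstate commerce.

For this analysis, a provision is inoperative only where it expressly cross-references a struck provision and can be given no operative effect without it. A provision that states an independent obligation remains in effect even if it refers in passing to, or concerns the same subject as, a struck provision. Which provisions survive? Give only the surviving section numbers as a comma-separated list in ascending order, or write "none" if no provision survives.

none

Section 2 is struck. Section 3 operates only by reference to Section 2, so it falls with Section 2. Section 6 provides that the Act is not severable, so the invalidity of any one provision voids the entire Act. No provision of the Act survives.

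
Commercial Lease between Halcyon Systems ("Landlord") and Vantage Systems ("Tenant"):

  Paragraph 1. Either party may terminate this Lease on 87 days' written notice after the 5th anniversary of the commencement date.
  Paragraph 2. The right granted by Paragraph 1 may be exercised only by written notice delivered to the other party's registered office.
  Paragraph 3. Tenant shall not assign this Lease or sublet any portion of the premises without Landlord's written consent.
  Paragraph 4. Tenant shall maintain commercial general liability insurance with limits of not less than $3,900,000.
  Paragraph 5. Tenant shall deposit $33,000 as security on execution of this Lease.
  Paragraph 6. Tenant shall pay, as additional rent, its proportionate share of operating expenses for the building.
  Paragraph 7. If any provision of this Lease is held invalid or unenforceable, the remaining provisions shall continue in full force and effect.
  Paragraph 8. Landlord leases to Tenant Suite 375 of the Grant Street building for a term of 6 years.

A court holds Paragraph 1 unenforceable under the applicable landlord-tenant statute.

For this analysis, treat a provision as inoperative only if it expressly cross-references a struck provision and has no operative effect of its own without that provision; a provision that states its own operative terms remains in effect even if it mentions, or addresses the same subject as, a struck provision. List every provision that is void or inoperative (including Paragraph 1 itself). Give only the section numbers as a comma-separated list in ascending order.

1, 2

Paragraph 1 is struck. Paragraph 2 merely fixes the notice requirement for Paragraph 1; with Paragraph 1 gone it has nothing to operate on and falls away. Under the severability clause in Paragraph 7, the remaining provisions continue in force. The provisions still in force are Paragraph 3, Paragraph 4, Paragraph 5, Paragraph 6, Paragraph 7, and Paragraph 8.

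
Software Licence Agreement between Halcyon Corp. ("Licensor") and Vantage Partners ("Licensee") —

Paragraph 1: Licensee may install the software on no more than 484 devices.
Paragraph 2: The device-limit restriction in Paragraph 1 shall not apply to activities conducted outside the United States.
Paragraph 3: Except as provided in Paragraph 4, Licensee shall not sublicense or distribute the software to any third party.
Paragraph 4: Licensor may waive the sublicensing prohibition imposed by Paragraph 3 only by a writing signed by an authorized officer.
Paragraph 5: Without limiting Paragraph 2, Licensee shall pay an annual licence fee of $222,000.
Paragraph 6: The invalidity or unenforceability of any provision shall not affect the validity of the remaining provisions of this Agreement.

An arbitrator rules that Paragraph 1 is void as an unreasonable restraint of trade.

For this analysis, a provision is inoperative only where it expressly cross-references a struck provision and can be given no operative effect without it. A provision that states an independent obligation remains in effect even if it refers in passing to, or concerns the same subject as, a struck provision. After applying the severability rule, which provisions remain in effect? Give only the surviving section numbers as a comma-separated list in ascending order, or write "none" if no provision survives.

Paragraph 1 is struck. Paragraph 2 operates only by reference to Paragraph 1, so it falls with Paragraph 1. Although Paragraph 5 refers to Paragraph 2, its operative terms do not depend on Paragraph 2, so it remains in effect. Under the severability clause in Paragraph 6, the remaining provisions continue in force. That leaves Paragraph 3, Paragraph 4, Paragraph 5, and Paragraph 6 in effect.

3, 4, 5, 6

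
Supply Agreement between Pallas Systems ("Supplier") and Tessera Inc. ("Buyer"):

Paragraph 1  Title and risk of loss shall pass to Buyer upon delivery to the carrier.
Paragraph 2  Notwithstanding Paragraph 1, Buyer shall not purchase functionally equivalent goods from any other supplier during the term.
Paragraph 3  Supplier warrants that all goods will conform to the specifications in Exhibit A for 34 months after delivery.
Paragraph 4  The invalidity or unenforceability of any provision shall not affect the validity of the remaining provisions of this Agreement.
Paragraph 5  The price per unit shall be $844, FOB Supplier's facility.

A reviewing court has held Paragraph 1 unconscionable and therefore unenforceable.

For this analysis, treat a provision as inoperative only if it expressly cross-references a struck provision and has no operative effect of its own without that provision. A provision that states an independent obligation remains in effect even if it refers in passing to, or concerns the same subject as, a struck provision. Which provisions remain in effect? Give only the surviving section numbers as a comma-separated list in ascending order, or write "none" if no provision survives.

2, 3, 4, 5

Paragraph 1 is struck. Paragraph 2 mentions Paragraph 1 but its own obligation stands independently of Paragraph 1, so Paragraph 2 is not affected. No other provision's operative terms depend on Paragraph 1. Under the severability clause in Paragraph 4, the remaining provisions continue in force. That leaves Paragraph 2, Paragraph 3, Paragraph 4, and Paragraph 5 in effect.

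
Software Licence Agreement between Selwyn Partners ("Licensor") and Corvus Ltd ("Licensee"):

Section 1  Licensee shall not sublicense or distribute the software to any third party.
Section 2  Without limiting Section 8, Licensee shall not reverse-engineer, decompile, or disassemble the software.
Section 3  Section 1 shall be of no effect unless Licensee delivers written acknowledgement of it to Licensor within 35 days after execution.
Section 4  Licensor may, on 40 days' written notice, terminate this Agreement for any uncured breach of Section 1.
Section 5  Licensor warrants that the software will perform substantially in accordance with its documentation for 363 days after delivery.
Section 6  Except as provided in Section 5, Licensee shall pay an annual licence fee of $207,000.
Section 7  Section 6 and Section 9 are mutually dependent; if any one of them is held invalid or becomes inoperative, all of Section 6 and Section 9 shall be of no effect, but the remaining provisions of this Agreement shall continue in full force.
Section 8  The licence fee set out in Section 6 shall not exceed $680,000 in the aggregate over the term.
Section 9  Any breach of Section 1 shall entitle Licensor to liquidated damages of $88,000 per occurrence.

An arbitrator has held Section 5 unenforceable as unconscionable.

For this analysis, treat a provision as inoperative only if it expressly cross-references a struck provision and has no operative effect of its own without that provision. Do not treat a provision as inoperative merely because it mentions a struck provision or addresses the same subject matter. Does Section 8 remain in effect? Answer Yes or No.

Yes

Section 5 is struck. Although Section 6 refers to Section 5, its operative terms do not depend on Section 5, so it remains in effect. Nothing else in the Agreement is defined by reference to Section 5. Section 7 ties Section 6 and Section 9 together, but none of those is affected here; the remaining provisions continue in force under Section 7. The provisions still in force are Section 1, Section 2, Section 3, Section 4, Section 6, Section 7, Section 8, and Section 9. Section 8 is among the surviving provisions, so the answer is yes.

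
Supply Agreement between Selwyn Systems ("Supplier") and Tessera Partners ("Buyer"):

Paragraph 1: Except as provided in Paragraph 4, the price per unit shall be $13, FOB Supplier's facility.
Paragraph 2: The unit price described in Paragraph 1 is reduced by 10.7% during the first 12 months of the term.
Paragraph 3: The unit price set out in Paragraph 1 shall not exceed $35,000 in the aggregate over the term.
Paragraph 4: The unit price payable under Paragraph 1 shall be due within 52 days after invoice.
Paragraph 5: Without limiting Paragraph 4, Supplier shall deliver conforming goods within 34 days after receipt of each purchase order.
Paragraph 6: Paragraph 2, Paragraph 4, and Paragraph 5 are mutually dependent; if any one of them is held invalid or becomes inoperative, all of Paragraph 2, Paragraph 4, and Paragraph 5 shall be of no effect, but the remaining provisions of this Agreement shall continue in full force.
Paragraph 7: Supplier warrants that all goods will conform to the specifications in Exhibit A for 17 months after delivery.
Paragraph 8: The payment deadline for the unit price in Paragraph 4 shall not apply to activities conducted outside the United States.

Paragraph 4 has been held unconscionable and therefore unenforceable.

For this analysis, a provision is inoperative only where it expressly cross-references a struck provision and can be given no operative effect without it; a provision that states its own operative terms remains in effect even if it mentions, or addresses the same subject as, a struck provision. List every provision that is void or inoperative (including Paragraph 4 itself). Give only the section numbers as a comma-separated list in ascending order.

2, 4, 5, 8

Paragraph 4 is struck. Paragraph 8 operates only by reference to Paragraph 4, so it falls with Paragraph 4. Although Paragraph 1 refers to Paragraph 4, its operative terms do not depend on Paragraph 4, so it remains in effect. Paragraph 6 declares Paragraph 2, Paragraph 4, and Paragraph 5 mutually dependent; since one of them has fallen, all of them are of no effect. That brings down Paragraph 2 and Paragraph 5 as well. The remainder continues in force under Paragraph 6. Paragraph 1, Paragraph 3, Paragraph 6, and Paragraph 7 remain in effect.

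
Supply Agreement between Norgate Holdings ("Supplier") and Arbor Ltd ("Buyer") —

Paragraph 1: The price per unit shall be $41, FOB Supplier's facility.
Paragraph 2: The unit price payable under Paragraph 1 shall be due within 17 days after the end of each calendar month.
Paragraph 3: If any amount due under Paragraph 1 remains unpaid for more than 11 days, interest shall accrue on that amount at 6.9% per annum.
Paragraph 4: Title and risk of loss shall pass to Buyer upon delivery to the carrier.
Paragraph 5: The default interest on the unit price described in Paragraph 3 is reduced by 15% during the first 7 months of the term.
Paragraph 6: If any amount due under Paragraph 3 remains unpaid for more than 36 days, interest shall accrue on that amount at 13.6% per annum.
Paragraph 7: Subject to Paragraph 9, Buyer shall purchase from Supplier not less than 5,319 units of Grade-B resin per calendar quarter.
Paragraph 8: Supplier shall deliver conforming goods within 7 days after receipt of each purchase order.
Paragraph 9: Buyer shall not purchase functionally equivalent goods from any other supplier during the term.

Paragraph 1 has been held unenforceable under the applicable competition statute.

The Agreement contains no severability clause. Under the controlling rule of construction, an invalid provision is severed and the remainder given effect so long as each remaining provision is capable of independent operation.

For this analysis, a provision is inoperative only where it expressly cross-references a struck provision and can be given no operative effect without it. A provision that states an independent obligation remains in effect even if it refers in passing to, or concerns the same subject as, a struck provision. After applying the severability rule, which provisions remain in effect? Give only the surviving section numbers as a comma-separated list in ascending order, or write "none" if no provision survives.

Paragraph 1 is struck. Paragraph 2 has no operative effect of its own apart from Paragraph 1 and is therefore inoperative. Paragraph 3 does nothing except set the default interest on the unit price by reference to Paragraph 1; with Paragraph 1 gone it has no independent effect and is inoperative. Paragraph 5 operates only by reference to Paragraph 3, so it falls with Paragraph 3. Paragraph 6 has no operative effect of its own apart from Paragraph 3 and is therefore inoperative. With no severability clause, the stated default rule severs what cannot stand and enforces each remaining provision that can operate on its own. That leaves Paragraph 4, Paragraph 7, Paragraph 8, and Paragraph 9 in effect.

4, 7, 8, 9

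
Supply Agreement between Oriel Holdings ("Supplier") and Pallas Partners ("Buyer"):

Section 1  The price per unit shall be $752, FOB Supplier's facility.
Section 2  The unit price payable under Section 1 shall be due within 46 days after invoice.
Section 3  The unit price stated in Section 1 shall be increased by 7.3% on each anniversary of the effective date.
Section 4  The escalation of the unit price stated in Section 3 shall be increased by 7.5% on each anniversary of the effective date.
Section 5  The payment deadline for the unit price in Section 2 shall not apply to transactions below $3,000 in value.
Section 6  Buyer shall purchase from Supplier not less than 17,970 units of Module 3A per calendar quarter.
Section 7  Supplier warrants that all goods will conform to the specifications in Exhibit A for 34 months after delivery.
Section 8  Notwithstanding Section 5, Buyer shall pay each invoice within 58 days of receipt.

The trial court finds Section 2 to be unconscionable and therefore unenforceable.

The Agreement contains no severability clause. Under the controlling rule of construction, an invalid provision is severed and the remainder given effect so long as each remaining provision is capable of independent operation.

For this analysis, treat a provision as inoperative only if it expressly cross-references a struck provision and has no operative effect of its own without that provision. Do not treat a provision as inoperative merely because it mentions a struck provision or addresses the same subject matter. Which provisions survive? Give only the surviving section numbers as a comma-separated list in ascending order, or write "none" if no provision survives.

Section 2 is struck. Section 5 has no operative effect of its own apart from Section 2 and is therefore inoperative. Although Section 8 refers to Section 5, its operative terms do not depend on Section 5, so it remains in effect. With no severability clause, the stated default rule severs what cannot stand and enforces each remaining provision that can operate on its own. The provisions still in force are Section 1, Section 3, Section 4, Section 6, Section 7, and Section 8.

1, 3, 4, 6, 7, 8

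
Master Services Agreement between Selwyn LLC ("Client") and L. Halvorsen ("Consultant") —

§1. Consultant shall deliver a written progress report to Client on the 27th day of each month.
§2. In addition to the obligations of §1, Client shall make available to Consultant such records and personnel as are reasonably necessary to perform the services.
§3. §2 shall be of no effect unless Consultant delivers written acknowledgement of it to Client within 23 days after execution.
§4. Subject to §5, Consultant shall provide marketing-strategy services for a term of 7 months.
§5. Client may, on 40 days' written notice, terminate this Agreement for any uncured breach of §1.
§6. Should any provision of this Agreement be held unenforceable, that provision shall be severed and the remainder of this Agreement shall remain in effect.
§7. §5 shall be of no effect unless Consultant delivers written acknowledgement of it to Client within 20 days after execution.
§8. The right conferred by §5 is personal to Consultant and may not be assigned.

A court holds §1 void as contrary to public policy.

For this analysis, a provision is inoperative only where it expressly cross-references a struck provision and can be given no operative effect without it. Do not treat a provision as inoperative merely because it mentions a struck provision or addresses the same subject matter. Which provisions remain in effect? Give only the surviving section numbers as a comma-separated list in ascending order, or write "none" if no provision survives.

2, 3, 4, 6

§1 is struck. §5 operates only by reference to §1, so it falls with §1. §7 merely fixes the acknowledgement condition for §5; with §5 gone it has nothing to operate on and falls away. The only function of §8 is the non-assignment of §5, so it cannot stand once §5 is removed. Although §2 refers to §1, its operative terms do not depend on §1, so it remains in effect. Although §4 refers to §5, its operative terms do not depend on §5, so it remains in effect. Under the severability clause in §6, the remaining provisions continue in force. The provisions still in force are §2, §3, §4, and §6.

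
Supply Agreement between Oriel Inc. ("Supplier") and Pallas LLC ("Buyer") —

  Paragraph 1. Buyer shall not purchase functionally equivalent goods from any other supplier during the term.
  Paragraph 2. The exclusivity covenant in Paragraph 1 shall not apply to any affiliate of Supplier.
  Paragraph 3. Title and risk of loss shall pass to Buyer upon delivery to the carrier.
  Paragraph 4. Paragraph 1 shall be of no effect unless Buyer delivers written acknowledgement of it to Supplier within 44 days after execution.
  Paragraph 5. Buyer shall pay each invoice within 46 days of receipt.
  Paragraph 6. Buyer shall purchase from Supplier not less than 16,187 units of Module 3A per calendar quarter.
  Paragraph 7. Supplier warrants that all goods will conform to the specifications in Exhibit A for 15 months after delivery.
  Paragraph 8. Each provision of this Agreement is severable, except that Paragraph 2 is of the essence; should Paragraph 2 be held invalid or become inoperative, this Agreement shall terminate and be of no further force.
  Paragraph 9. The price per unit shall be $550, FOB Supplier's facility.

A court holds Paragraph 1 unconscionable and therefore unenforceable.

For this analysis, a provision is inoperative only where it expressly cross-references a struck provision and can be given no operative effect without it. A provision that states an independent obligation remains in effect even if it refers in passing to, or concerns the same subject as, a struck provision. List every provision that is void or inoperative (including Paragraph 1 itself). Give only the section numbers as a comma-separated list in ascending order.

1, 2, 3, 4, 5, 6, 7, 8, 9

Paragraph 1 is struck. Paragraph 2 does nothing except set the carve-out from the exclusivity covenant by reference to Paragraph 1; with Paragraph 1 gone it has no independent effect and is inoperative. The only function of Paragraph 4 is the acknowledgement condition for Paragraph 1, so it cannot stand once Paragraph 1 is removed. Paragraph 8 makes Paragraph 2 an essential term, and Paragraph 2 has been rendered inoperative by the cascade; under Paragraph 8, the entire Agreement is therefore void. No provision of the Agreement survives.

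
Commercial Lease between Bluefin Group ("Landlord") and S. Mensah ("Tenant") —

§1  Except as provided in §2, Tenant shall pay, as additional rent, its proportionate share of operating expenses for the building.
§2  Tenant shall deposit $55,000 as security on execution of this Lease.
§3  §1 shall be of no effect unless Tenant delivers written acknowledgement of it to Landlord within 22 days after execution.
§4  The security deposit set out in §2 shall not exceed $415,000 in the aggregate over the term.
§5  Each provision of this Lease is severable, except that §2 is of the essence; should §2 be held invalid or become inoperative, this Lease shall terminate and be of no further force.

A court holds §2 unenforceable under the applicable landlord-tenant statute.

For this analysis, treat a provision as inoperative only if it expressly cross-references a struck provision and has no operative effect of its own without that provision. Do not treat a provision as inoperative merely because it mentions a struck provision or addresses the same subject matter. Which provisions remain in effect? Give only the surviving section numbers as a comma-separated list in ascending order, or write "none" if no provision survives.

§2 is struck. The whole of §4 is the aggregate cap on the security deposit, defined by reference to §2, so §4 cannot stand once §2 is removed. §5 makes §2 an essential term, and §2 is the provision held invalid; under §5, the entire Lease is therefore void. No provision of the Lease survives.

none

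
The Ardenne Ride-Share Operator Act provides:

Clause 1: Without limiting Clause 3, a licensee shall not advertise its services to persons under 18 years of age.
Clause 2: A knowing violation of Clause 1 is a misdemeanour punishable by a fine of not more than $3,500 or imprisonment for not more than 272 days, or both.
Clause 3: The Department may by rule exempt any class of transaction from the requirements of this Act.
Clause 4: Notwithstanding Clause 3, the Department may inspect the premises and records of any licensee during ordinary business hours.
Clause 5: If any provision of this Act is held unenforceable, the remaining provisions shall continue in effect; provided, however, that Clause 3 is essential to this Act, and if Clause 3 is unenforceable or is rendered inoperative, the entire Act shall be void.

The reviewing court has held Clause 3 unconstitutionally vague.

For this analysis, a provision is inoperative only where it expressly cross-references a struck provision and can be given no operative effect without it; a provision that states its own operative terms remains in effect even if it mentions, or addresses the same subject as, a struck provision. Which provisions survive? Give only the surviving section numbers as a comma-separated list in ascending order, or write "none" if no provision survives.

Clause 3 is struck. No other provision's operative terms depend on Clause 3. Clause 5 makes Clause 3 an essential term, and Clause 3 is the provision held invalid; under Clause 5, the entire Act is therefore void. No provision of the Act survives.

none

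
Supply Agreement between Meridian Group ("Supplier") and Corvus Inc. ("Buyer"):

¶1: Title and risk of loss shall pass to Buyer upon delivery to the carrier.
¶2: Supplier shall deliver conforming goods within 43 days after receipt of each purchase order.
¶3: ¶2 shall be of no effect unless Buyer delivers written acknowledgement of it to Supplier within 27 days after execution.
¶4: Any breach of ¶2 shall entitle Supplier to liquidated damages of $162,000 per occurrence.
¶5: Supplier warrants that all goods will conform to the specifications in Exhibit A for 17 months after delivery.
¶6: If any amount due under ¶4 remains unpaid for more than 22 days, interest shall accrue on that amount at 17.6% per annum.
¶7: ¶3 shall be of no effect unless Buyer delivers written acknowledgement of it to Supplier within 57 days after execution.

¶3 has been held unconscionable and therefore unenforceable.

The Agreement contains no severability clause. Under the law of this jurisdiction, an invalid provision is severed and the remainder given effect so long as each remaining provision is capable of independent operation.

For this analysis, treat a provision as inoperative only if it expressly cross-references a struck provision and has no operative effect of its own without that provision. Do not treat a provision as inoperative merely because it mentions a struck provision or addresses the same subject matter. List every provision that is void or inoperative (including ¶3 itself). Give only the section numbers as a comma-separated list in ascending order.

¶3 is struck. ¶7 merely fixes the acknowledgement condition for ¶3; with ¶3 gone it has nothing to operate on and falls away. With no severability clause, the stated default rule severs what cannot stand and enforces each remaining provision that can operate on its own. ¶1, ¶2, ¶4, ¶5, and ¶6 remain in effect.

3, 7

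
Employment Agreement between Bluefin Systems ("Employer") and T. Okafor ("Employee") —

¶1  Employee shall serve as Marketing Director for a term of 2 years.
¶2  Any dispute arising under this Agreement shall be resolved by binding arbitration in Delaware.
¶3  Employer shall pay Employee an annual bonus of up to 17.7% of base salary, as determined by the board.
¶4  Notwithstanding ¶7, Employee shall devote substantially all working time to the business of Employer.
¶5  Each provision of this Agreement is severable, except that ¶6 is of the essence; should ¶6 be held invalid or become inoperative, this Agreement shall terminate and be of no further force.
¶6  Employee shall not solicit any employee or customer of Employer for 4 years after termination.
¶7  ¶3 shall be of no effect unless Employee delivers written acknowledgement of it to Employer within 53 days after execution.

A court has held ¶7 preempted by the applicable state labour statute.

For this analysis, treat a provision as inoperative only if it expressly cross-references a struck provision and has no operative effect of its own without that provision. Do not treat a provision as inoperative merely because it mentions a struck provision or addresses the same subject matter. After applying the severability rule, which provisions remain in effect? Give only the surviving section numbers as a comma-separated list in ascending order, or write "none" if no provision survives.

1, 2, 3, 4, 5, 6

¶7 is struck. Although ¶4 refers to ¶7, its operative terms do not depend on ¶7, so it remains in effect. No other provision's operative terms depend on ¶7. ¶5 makes ¶6 an essential term, but ¶6 is unaffected, so the severability proviso in ¶5 preserves the remaining provisions. That leaves ¶1, ¶2, ¶3, ¶4, ¶5, and ¶6 in effect.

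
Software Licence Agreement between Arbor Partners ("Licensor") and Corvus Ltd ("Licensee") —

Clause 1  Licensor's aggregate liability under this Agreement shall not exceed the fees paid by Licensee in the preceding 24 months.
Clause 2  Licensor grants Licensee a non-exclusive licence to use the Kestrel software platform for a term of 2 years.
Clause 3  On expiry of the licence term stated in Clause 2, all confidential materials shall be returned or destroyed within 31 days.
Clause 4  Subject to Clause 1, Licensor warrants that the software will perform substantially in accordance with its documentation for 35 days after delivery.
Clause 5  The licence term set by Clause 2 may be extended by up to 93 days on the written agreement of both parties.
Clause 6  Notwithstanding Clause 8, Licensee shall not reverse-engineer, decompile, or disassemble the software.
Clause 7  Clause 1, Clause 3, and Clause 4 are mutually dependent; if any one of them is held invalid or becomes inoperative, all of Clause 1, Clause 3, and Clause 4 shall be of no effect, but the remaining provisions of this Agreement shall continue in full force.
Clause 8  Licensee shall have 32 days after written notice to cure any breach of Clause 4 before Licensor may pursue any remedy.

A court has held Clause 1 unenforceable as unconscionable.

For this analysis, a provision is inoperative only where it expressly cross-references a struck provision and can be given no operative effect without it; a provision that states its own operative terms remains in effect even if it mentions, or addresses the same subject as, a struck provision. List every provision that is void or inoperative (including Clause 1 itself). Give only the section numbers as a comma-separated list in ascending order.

1, 3, 4, 8

Clause 1 is struck. Although Clause 6 refers to Clause 8, its operative terms do not depend on Clause 8, so it remains in effect. Nothing else in the Agreement is defined by reference to Clause 1. Clause 7 declares Clause 1, Clause 3, and Clause 4 mutually dependent; since one of them has fallen, all of them are of no effect. That brings down Clause 3 and Clause 4 as well. Clause 8 in turn depends solely on a provision now struck and likewise falls. The remainder continues in force under Clause 7. Clause 2, Clause 5, Clause 6, and Clause 7 remain in effect.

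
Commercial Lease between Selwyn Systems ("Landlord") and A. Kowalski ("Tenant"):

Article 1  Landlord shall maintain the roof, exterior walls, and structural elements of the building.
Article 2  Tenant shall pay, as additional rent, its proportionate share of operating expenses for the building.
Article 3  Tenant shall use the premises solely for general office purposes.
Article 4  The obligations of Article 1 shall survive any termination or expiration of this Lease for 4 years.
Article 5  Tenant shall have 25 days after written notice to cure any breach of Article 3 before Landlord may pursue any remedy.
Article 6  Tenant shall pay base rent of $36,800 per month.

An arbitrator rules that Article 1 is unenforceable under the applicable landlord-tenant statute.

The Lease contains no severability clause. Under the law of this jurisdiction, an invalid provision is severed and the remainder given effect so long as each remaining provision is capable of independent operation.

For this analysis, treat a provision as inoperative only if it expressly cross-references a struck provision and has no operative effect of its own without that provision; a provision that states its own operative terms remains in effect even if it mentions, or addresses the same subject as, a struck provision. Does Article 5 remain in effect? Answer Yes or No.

Article 1 is struck. Article 4 has no operative effect of its own apart from Article 1 and is therefore inoperative. With no severability clause, the stated default rule severs what cannot stand and enforces each remaining provision that can operate on its own. The provisions still in force are Article 2, Article 3, Article 5, and Article 6. Article 5 is among the surviving provisions, so the answer is yes.

Yes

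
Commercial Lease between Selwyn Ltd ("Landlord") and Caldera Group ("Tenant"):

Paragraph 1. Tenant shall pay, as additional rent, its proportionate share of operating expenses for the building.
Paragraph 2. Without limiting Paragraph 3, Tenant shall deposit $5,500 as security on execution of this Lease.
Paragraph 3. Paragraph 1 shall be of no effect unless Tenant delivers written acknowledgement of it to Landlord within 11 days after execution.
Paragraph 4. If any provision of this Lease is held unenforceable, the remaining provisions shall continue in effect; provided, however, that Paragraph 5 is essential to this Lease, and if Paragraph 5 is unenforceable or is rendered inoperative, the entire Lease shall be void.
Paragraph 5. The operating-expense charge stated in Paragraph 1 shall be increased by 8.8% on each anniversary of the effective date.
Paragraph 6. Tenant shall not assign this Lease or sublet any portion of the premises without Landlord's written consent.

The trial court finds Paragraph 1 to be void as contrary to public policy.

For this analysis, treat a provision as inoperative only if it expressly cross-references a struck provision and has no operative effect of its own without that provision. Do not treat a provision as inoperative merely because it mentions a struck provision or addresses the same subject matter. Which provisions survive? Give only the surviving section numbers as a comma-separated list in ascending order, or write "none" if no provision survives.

Paragraph 1 is struck. The only function of Paragraph 3 is the acknowledgement condition for Paragraph 1, so it cannot stand once Paragraph 1 is removed. The whole of Paragraph 5 is the escalation of the operating-expense charge, defined by reference to Paragraph 1, so Paragraph 5 cannot stand once Paragraph 1 is removed. Paragraph 4 makes Paragraph 5 an essential term, and Paragraph 5 has been rendered inoperative by the cascade; under Paragraph 4, the entire Lease is therefore void. No provision of the Lease survives.

none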